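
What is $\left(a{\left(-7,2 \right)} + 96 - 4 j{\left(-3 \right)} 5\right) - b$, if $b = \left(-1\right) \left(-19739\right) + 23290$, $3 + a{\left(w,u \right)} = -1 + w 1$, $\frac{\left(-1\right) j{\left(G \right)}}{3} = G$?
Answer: $-60320$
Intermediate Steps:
$j{\left(G \right)} = - 3 G$
$a{\left(w,u \right)} = -4 + w$ ($a{\left(w,u \right)} = -3 + \left(-1 + w 1\right) = -3 + \left(-1 + w\right) = -4 + w$)
$b = 43029$ ($b = 19739 + 23290 = 43029$)
$\left(a{\left(-7,2 \right)} + 96 - 4 j{\left(-3 \right)} 5\right) - b = \left(\left(-4 - 7\right) + 96 - 4 \left(\left(-3\right) \left(-3\right)\right) 5\right) - 43029 = \left(-11 + 96 \left(-4\right) 9 \cdot 5\right) - 43029 = \left(-11 + 96 \left(\left(-36\right) 5\right)\right) - 43029 = \left(-11 + 96 \left(-180\right)\right) - 43029 = \left(-11 - 17280\right) - 43029 = -17291 - 43029 = -60320$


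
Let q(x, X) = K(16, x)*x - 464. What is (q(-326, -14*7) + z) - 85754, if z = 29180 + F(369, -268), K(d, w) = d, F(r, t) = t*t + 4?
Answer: 9574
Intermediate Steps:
F(r, t) = 4 + t² (F(r, t) = t² + 4 = 4 + t²)
z = 101008 (z = 29180 + (4 + (-268)²) = 29180 + (4 + 71824) = 29180 + 71828 = 101008)
q(x, X) = -464 + 16*x (q(x, X) = 16*x - 464 = -464 + 16*x)
(q(-326, -14*7) + z) - 85754 = ((-464 + 16*(-326)) + 101008) - 85754 = ((-464 - 5216) + 101008) - 85754 = (-5680 + 101008) - 85754 = 95328 - 85754 = 9574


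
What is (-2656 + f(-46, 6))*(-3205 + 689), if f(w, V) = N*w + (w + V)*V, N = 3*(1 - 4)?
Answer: 6244712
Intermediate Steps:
N = -9 (N = 3*(-3) = -9)
f(w, V) = -9*w + V*(V + w) (f(w, V) = -9*w + (w + V)*V = -9*w + (V + w)*V = -9*w + V*(V + w))
(-2656 + f(-46, 6))*(-3205 + 689) = (-2656 + (6² - 9*(-46) + 6*(-46)))*(-3205 + 689) = (-2656 + (36 + 414 - 276))*(-2516) = (-2656 + 174)*(-2516) = -2482*(-2516) = 6244712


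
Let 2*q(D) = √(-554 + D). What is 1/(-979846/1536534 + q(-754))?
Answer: -376391673441/193246602481432 - 590234183289*I*√327/193246602481432 ≈ -0.0019477 - 0.055231*I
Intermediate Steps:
q(D) = √(-554 + D)/2
1/(-979846/1536534 + q(-754)) = 1/(-979846/1536534 + √(-554 - 754)/2) = 1/(-979846*1/1536534 + √(-1308)/2) = 1/(-489923/768267 + (2*I*√327)/2) = 1/(-489923/768267 + I*√327)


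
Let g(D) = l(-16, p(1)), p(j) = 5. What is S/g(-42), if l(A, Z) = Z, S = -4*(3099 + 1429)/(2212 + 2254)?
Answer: -9056/11165 ≈ -0.81111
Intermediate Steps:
S = -9056/2233 (S = -18112/4466 = -4*2264/2233 = -9056/2233 ≈ -4.0555)
g(D) = 5
S/g(-42) = -9056/2233/5 = -9056/2233*⅕ = -9056/11165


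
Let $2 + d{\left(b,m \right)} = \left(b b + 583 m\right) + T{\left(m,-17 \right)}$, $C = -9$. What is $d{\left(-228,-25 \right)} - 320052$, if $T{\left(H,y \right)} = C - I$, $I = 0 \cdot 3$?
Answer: $-282654$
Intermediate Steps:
$I = 0$
$T{\left(H,y \right)} = -9$ ($T{\left(H,y \right)} = -9 - 0 = -9 + 0 = -9$)
$d{\left(b,m \right)} = -11 + b^{2} + 583 m$ ($d{\left(b,m \right)} = -2 - \left(9 - 583 m - b b\right) = -2 - \left(9 - b^{2} - 583 m\right) = -2 + \left(-9 + b^{2} + 583 m\right) = -11 + b^{2} + 583 m$)
$d{\left(-228,-25 \right)} - 320052 = \left(-11 + \left(-228\right)^{2} + 583 \left(-25\right)\right) - 320052 = \left(-11 + 51984 - 14575\right) - 320052 = 37398 - 320052 = -282654$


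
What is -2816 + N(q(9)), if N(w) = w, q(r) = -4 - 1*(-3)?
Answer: -2817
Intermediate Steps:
q(r) = -1 (q(r) = -4 + 3 = -1)
-2816 + N(q(9)) = -2816 - 1 = -2817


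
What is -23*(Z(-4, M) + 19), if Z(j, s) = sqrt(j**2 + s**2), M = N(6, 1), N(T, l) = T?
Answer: -437 - 46*sqrt(13) ≈ -602.86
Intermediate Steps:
M = 6
-23*(Z(-4, M) + 19) = -23*(sqrt((-4)**2 + 6**2) + 19) = -23*(sqrt(16 + 36) + 19) = -23*(sqrt(52) + 19) = -23*(2*sqrt(13) + 19) = -23*(19 + 2*sqrt(13)) = -437 - 46*sqrt(13)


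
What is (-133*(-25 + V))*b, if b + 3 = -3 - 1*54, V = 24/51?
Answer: -3327660/17 ≈ -1.9574e+5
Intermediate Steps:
V = 8/17 (V = 24*(1/51) = 8/17 ≈ 0.47059)
b = -60 (b = -3 + (-3 - 1*54) = -3 + (-3 - 54) = -3 - 57 = -60)
(-133*(-25 + V))*b = -133*(-25 + 8/17)*(-60) = -133*(-417/17)*(-60) = (55461/17)*(-60) = -3327660/17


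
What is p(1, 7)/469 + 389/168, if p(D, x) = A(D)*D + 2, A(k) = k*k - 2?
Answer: 26087/11256 ≈ 2.3176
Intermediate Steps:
A(k) = -2 + k**2 (A(k) = k**2 - 2 = -2 + k**2)
p(D, x) = 2 + D*(-2 + D**2) (p(D, x) = (-2 + D**2)*D + 2 = D*(-2 + D**2) + 2 = 2 + D*(-2 + D**2))
p(1, 7)/469 + 389/168 = (2 + 1*(-2 + 1**2))/469 + 389/168 = (2 + 1*(-2 + 1))*(1/469) + 389*(1/168) = (2 + 1*(-1))*(1/469) + 389/168 = (2 - 1)*(1/469) + 389/168 = 1*(1/469) + 389/168 = 1/469 + 389/168 = 26087/11256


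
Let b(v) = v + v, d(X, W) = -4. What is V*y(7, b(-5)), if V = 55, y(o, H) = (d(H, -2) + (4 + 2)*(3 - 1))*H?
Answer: -4400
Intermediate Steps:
b(v) = 2*v
y(o, H) = 8*H (y(o, H) = (-4 + (4 + 2)*(3 - 1))*H = (-4 + 6*2)*H = (-4 + 12)*H = 8*H)
V*y(7, b(-5)) = 55*(8*(2*(-5))) = 55*(8*(-10)) = 55*(-80) = -4400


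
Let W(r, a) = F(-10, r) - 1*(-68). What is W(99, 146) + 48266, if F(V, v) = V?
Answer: 48324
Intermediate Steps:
W(r, a) = 58 (W(r, a) = -10 - 1*(-68) = -10 + 68 = 58)
W(99, 146) + 48266 = 58 + 48266 = 48324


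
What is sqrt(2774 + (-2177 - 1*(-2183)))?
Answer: 2*sqrt(695) ≈ 52.726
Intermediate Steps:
sqrt(2774 + (-2177 - 1*(-2183))) = sqrt(2774 + (-2177 + 2183)) = sqrt(2774 + 6) = sqrt(2780) = 2*sqrt(695)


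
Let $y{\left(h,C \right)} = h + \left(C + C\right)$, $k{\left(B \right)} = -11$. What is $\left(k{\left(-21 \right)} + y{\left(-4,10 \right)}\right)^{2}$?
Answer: $25$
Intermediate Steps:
$y{\left(h,C \right)} = h + 2 C$
$\left(k{\left(-21 \right)} + y{\left(-4,10 \right)}\right)^{2} = \left(-11 + \left(-4 + 2 \cdot 10\right)\right)^{2} = \left(-11 + \left(-4 + 20\right)\right)^{2} = \left(-11 + 16\right)^{2} = 5^{2} = 25$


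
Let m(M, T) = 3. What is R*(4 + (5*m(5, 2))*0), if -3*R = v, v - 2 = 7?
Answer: -12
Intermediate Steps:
v = 9 (v = 2 + 7 = 9)
R = -3 (R = -1/3*9 = -3)
R*(4 + (5*m(5, 2))*0) = -3*(4 + (5*3)*0) = -3*(4 + 15*0) = -3*(4 + 0) = -3*4 = -12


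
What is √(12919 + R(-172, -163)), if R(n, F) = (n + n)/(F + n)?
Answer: √1449950015/335 ≈ 113.67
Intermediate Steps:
R(n, F) = 2*n/(F + n) (R(n, F) = (2*n)/(F + n) = 2*n/(F + n))
√(12919 + R(-172, -163)) = √(12919 + 2*(-172)/(-163 - 172)) = √(12919 + 2*(-172)/(-335)) = √(12919 + 2*(-172)*(-1/335)) = √(12919 + 344/335) = √(4328209/335) = √1449950015/335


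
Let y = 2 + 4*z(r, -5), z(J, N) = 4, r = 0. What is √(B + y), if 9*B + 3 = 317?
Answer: 2*√119/3 ≈ 7.2725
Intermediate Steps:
B = 314/9 (B = -⅓ + (⅑)*317 = -⅓ + 317/9 = 314/9 ≈ 34.889)
y = 18 (y = 2 + 4*4 = 2 + 16 = 18)
√(B + y) = √(314/9 + 18) = √(476/9) = 2*√119/3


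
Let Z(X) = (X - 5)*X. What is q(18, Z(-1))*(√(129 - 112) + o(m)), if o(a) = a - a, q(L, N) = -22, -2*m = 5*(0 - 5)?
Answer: -22*√17 ≈ -90.708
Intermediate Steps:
Z(X) = X*(-5 + X) (Z(X) = (-5 + X)*X = X*(-5 + X))
m = 25/2 (m = -5*(0 - 5)/2 = -5*(-5)/2 = -½*(-25) = 25/2 ≈ 12.500)
o(a) = 0
q(18, Z(-1))*(√(129 - 112) + o(m)) = -22*(√(129 - 112) + 0) = -22*(√17 + 0) = -22*√17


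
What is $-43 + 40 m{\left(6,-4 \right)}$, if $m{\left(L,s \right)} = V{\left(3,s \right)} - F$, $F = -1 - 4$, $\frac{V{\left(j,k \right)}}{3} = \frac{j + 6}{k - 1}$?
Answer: $-59$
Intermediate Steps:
$V{\left(j,k \right)} = \frac{3 \left(6 + j\right)}{-1 + k}$ ($V{\left(j,k \right)} = 3 \frac{j + 6}{k - 1} = 3 \frac{6 + j}{-1 + k} = \frac{3 \left(6 + j\right)}{-1 + k}$)
$F = -5$ ($F = -1 - 4 = -5$)
$m{\left(L,s \right)} = 5 + \frac{27}{-1 + s}$ ($m{\left(L,s \right)} = \frac{3 \left(6 + 3\right)}{-1 + s} - -5 = 3 \frac{1}{-1 + s} 9 + 5 = \frac{27}{-1 + s} + 5 = 5 + \frac{27}{-1 + s}$)
$-43 + 40 m{\left(6,-4 \right)} = -43 + 40 \frac{22 + 5 \left(-4\right)}{-1 - 4} = -43 + 40 \frac{22 - 20}{-5} = -43 + 40 \left(\left(- \frac{1}{5}\right) 2\right) = -43 + 40 \left(- \frac{2}{5}\right) = -43 - 16 = -59$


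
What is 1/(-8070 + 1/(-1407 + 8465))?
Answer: -7058/56958059 ≈ -0.00012392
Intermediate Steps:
1/(-8070 + 1/(-1407 + 8465)) = 1/(-8070 + 1/7058) = 1/(-56958059/7058) = -7058/56958059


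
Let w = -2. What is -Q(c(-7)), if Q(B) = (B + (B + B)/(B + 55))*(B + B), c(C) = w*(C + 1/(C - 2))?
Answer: -21004288/50463 ≈ -416.23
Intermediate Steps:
c(C) = -2*C - 2/(-2 + C) (c(C) = -2*(C + 1/(C - 2)) = -2*(C + 1/(-2 + C)) = -2*C - 2/(-2 + C))
Q(B) = 2*B*(B + 2*B/(55 + B)) (Q(B) = (B + (2*B)/(55 + B))*(2*B) = (B + 2*B/(55 + B))*(2*B) = 2*B*(B + 2*B/(55 + B)))
-Q(c(-7)) = -2*(2*(-1 - 1*(-7)² + 2*(-7))/(-2 - 7))²*(57 + 2*(-1 - 1*(-7)² + 2*(-7))/(-2 - 7))/(55 + 2*(-1 - 1*(-7)² + 2*(-7))/(-2 - 7)) = -2*(2*(-1 - 1*49 - 14)/(-9))²*(57 + 2*(-1 - 1*49 - 14)/(-9))/(55 + 2*(-1 - 1*49 - 14)/(-9)) = -2*(2*(-⅑)*(-1 - 49 - 14))²*(57 + 2*(-⅑)*(-1 - 49 - 14))/(55 + 2*(-⅑)*(-1 - 49 - 14)) = -2*(2*(-⅑)*(-64))²*(57 + 2*(-⅑)*(-64))/(55 + 2*(-⅑)*(-64)) = -2*(128/9)²*(57 + 128/9)/(55 + 128/9) = -2*16384*641/(81*623/9*9) = -2*16384*9*641/(81*623*9) = -1*21004288/50463 = -21004288/50463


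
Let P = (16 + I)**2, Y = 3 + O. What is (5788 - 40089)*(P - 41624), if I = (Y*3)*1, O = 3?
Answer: 1388092868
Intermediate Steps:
Y = 6 (Y = 3 + 3 = 6)
I = 18 (I = (6*3)*1 = 18*1 = 18)
P = 1156 (P = (16 + 18)**2 = 34**2 = 1156)
(5788 - 40089)*(P - 41624) = (5788 - 40089)*(1156 - 41624) = -34301*(-40468) = 1388092868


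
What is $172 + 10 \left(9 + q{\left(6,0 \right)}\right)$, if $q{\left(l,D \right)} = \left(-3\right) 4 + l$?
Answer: $202$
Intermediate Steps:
$q{\left(l,D \right)} = -12 + l$
$172 + 10 \left(9 + q{\left(6,0 \right)}\right) = 172 + 10 \left(9 + \left(-12 + 6\right)\right) = 172 + 10 \left(9 - 6\right) = 172 + 10 \cdot 3 = 172 + 30 = 202$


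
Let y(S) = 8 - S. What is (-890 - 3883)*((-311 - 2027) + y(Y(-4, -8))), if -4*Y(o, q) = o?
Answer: 11125863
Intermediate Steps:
Y(o, q) = -o/4
(-890 - 3883)*((-311 - 2027) + y(Y(-4, -8))) = (-890 - 3883)*((-311 - 2027) + (8 - (-1)*(-4)/4)) = -4773*(-2338 + (8 - 1*1)) = -4773*(-2338 + (8 - 1)) = -4773*(-2338 + 7) = -4773*(-2331) = 11125863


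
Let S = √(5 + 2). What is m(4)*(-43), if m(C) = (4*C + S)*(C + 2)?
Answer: -4128 - 258*√7 ≈ -4810.6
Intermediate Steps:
S = √7 ≈ 2.6458
m(C) = (2 + C)*(√7 + 4*C) (m(C) = (4*C + √7)*(C + 2) = (√7 + 4*C)*(2 + C) = (2 + C)*(√7 + 4*C))
m(4)*(-43) = (2*√7 + 4*4² + 8*4 + 4*√7)*(-43) = (2*√7 + 4*16 + 32 + 4*√7)*(-43) = (2*√7 + 64 + 32 + 4*√7)*(-43) = (96 + 6*√7)*(-43) = -4128 - 258*√7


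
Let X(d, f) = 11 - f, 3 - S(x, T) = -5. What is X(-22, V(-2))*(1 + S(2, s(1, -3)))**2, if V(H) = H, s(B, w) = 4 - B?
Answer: 1053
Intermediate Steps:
S(x, T) = 8 (S(x, T) = 3 - 1*(-5) = 3 + 5 = 8)
X(-22, V(-2))*(1 + S(2, s(1, -3)))**2 = (11 - 1*(-2))*(1 + 8)**2 = (11 + 2)*9**2 = 13*81 = 1053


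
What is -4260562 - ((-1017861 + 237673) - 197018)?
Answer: -3283356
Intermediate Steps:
-4260562 - ((-1017861 + 237673) - 197018) = -4260562 - (-780188 - 197018) = -4260562 - 1*(-977206) = -4260562 + 977206 = -3283356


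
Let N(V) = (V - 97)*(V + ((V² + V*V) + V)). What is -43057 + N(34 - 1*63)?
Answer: -247681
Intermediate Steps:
N(V) = (-97 + V)*(2*V + 2*V²) (N(V) = (-97 + V)*(V + ((V² + V²) + V)) = (-97 + V)*(V + (2*V² + V)) = (-97 + V)*(V + (V + 2*V²)) = (-97 + V)*(2*V + 2*V²))
-43057 + N(34 - 1*63) = -43057 + 2*(34 - 1*63)*(-97 + (34 - 1*63)² - 96*(34 - 1*63)) = -43057 + 2*(34 - 63)*(-97 + (34 - 63)² - 96*(34 - 63)) = -43057 + 2*(-29)*(-97 + (-29)² - 96*(-29)) = -43057 + 2*(-29)*(-97 + 841 + 2784) = -43057 + 2*(-29)*3528 = -43057 - 204624 = -247681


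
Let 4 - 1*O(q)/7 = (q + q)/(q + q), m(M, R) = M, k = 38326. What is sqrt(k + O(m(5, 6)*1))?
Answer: sqrt(38347) ≈ 195.82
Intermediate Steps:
O(q) = 21 (O(q) = 28 - 7*(q + q)/(q + q) = 28 - 7*2*q/(2*q) = 28 - 7*2*q*1/(2*q) = 28 - 7*1 = 28 - 7 = 21)
sqrt(k + O(m(5, 6)*1)) = sqrt(38326 + 21) = sqrt(38347)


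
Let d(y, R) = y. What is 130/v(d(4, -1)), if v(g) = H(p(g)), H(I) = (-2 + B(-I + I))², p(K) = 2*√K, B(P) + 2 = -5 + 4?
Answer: 26/5 ≈ 5.2000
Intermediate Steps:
B(P) = -3 (B(P) = -2 + (-5 + 4) = -2 - 1 = -3)
H(I) = 25 (H(I) = (-2 - 3)² = (-5)² = 25)
v(g) = 25
130/v(d(4, -1)) = 130/25 = 130*(1/25) = 26/5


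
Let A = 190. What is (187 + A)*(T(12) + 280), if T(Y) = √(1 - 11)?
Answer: 105560 + 377*I*√10 ≈ 1.0556e+5 + 1192.2*I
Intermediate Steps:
T(Y) = I*√10 (T(Y) = √(-10) = I*√10)
(187 + A)*(T(12) + 280) = (187 + 190)*(I*√10 + 280) = 377*(280 + I*√10) = 105560 + 377*I*√10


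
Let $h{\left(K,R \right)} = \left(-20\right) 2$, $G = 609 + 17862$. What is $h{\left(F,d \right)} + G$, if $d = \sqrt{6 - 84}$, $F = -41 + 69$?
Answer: $18431$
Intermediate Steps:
$F = 28$
$d = i \sqrt{78}$ ($d = \sqrt{-78} = i \sqrt{78} \approx 8.8318 i$)
$G = 18471$
$h{\left(K,R \right)} = -40$
$h{\left(F,d \right)} + G = -40 + 18471 = 18431$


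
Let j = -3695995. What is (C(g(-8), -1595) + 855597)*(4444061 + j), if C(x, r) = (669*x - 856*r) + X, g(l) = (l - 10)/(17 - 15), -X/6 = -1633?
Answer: 1664217941804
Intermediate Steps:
X = 9798 (X = -6*(-1633) = 9798)
g(l) = -5 + l/2 (g(l) = (-10 + l)/2 = (-10 + l)*(1/2) = -5 + l/2)
C(x, r) = 9798 - 856*r + 669*x (C(x, r) = (669*x - 856*r) + 9798 = (-856*r + 669*x) + 9798 = 9798 - 856*r + 669*x)
(C(g(-8), -1595) + 855597)*(4444061 + j) = ((9798 - 856*(-1595) + 669*(-5 + (1/2)*(-8))) + 855597)*(4444061 - 3695995) = ((9798 + 1365320 + 669*(-5 - 4)) + 855597)*748066 = ((9798 + 1365320 + 669*(-9)) + 855597)*748066 = ((9798 + 1365320 - 6021) + 855597)*748066 = (1369097 + 855597)*748066 = 2224694*748066 = 1664217941804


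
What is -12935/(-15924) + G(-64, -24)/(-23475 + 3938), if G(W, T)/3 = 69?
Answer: 249414827/311107188 ≈ 0.80170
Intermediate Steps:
G(W, T) = 207 (G(W, T) = 3*69 = 207)
-12935/(-15924) + G(-64, -24)/(-23475 + 3938) = -12935/(-15924) + 207/(-23475 + 3938) = -12935*(-1/15924) + 207/(-19537) = 12935/15924 + 207*(-1/19537) = 12935/15924 - 207/19537 = 249414827/311107188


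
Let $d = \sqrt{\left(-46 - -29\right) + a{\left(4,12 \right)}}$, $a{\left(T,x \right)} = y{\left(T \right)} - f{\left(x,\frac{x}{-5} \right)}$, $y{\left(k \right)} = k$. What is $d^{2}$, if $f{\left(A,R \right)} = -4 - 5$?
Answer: $-4$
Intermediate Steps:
$f{\left(A,R \right)} = -9$ ($f{\left(A,R \right)} = -4 - 5 = -9$)
$a{\left(T,x \right)} = 9 + T$ ($a{\left(T,x \right)} = T - -9 = T + 9 = 9 + T$)
$d = 2 i$ ($d = \sqrt{\left(-46 - -29\right) + \left(9 + 4\right)} = \sqrt{\left(-46 + 29\right) + 13} = \sqrt{-17 + 13} = \sqrt{-4} = 2 i \approx 2.0 i$)
$d^{2} = \left(2 i\right)^{2} = -4$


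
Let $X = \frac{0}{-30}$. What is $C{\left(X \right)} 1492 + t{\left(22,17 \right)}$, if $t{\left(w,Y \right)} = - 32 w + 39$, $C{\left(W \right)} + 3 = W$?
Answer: $-5141$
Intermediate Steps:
$X = 0$ ($X = 0 \left(- \frac{1}{30}\right) = 0$)
$C{\left(W \right)} = -3 + W$
$t{\left(w,Y \right)} = 39 - 32 w$
$C{\left(X \right)} 1492 + t{\left(22,17 \right)} = \left(-3 + 0\right) 1492 + \left(39 - 704\right) = \left(-3\right) 1492 + \left(39 - 704\right) = -4476 - 665 = -5141$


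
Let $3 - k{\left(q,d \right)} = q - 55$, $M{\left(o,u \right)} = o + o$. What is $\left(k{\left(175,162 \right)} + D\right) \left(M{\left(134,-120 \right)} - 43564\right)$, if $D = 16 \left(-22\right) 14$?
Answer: $218428320$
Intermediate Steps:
$M{\left(o,u \right)} = 2 o$
$k{\left(q,d \right)} = 58 - q$ ($k{\left(q,d \right)} = 3 - \left(q - 55\right) = 3 - \left(-55 + q\right) = 58 - q$)
$D = -4928$ ($D = \left(-352\right) 14 = -4928$)
$\left(k{\left(175,162 \right)} + D\right) \left(M{\left(134,-120 \right)} - 43564\right) = \left(\left(58 - 175\right) - 4928\right) \left(2 \cdot 134 - 43564\right) = \left(\left(58 - 175\right) - 4928\right) \left(268 - 43564\right) = \left(-117 - 4928\right) \left(-43296\right) = \left(-5045\right) \left(-43296\right) = 218428320$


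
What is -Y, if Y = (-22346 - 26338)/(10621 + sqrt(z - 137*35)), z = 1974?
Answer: 19887414/4338787 - 24342*I*sqrt(2821)/56404231 ≈ 4.5836 - 0.022922*I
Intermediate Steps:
Y = -48684/(10621 + I*sqrt(2821)) (Y = (-22346 - 26338)/(10621 + sqrt(1974 - 137*35)) = -48684/(10621 + sqrt(1974 - 4795)) = -48684/(10621 + sqrt(-2821)) = -48684/(10621 + I*sqrt(2821)) ≈ -4.5836 + 0.022922*I)
-Y = -(-19887414/4338787 + 24342*I*sqrt(2821)/56404231) = 19887414/4338787 - 24342*I*sqrt(2821)/56404231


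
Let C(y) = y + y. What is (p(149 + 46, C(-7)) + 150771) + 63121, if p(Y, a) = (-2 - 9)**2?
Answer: 214013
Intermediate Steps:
C(y) = 2*y
p(Y, a) = 121 (p(Y, a) = (-11)**2 = 121)
(p(149 + 46, C(-7)) + 150771) + 63121 = (121 + 150771) + 63121 = 150892 + 63121 = 214013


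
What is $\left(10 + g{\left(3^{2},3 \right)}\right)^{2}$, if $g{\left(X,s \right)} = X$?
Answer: $361$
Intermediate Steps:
$\left(10 + g{\left(3^{2},3 \right)}\right)^{2} = \left(10 + 3^{2}\right)^{2} = \left(10 + 9\right)^{2} = 19^{2} = 361$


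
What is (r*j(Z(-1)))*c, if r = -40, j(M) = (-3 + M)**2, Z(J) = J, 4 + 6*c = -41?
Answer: 4800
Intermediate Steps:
c = -15/2 (c = -2/3 + (1/6)*(-41) = -2/3 - 41/6 = -15/2 ≈ -7.5000)
(r*j(Z(-1)))*c = -40*(-3 - 1)**2*(-15/2) = -40*(-4)**2*(-15/2) = -40*16*(-15/2) = -640*(-15/2) = 4800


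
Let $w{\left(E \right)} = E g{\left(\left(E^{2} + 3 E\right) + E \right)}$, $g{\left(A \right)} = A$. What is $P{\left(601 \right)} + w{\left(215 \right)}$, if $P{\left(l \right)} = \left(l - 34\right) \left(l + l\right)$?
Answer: $10804809$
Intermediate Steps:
$P{\left(l \right)} = 2 l \left(-34 + l\right)$ ($P{\left(l \right)} = \left(-34 + l\right) 2 l = 2 l \left(-34 + l\right)$)
$w{\left(E \right)} = E \left(E^{2} + 4 E\right)$ ($w{\left(E \right)} = E \left(\left(E^{2} + 3 E\right) + E\right) = E \left(E^{2} + 4 E\right)$)
$P{\left(601 \right)} + w{\left(215 \right)} = 2 \cdot 601 \left(-34 + 601\right) + 215^{2} \left(4 + 215\right) = 2 \cdot 601 \cdot 567 + 46225 \cdot 219 = 681534 + 10123275 = 10804809$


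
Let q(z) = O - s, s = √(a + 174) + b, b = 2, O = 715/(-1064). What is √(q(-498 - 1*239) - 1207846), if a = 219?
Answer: √(-341850162542 - 283024*√393)/532 ≈ 1099.0*I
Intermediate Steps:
O = -715/1064 (O = 715*(-1/1064) = -715/1064 ≈ -0.67199)
s = 2 + √393 (s = √(219 + 174) + 2 = √393 + 2 = 2 + √393 ≈ 21.824)
q(z) = -2843/1064 - √393 (q(z) = -715/1064 - (2 + √393) = -715/1064 + (-2 - √393) = -2843/1064 - √393)
√(q(-498 - 1*239) - 1207846) = √((-2843/1064 - √393) - 1207846) = √(-1285150987/1064 - √393)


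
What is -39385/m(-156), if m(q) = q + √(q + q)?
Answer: 39385/158 + 39385*I*√78/12324 ≈ 249.27 + 28.225*I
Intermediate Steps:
m(q) = q + √2*√q (m(q) = q + √(2*q) = q + √2*√q)
-39385/m(-156) = -39385/(-156 + √2*√(-156)) = -39385/(-156 + √2*(2*I*√39)) = -39385/(-156 + 2*I*√78)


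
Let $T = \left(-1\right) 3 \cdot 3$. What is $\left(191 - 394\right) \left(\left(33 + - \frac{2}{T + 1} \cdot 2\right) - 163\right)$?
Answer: $\frac{52577}{2} \approx 26289.0$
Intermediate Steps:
$T = -9$ ($T = \left(-3\right) 3 = -9$)
$\left(191 - 394\right) \left(\left(33 + - \frac{2}{T + 1} \cdot 2\right) - 163\right) = \left(191 - 394\right) \left(\left(33 + - \frac{2}{-9 + 1} \cdot 2\right) - 163\right) = - 203 \left(\left(33 + - \frac{2}{-8} \cdot 2\right) - 163\right) = - 203 \left(\left(33 + \left(-2\right) \left(- \frac{1}{8}\right) 2\right) - 163\right) = - 203 \left(\left(33 + \frac{1}{4} \cdot 2\right) - 163\right) = - 203 \left(\left(33 + \frac{1}{2}\right) - 163\right) = - 203 \left(\frac{67}{2} - 163\right) = \left(-203\right) \left(- \frac{259}{2}\right) = \frac{52577}{2}$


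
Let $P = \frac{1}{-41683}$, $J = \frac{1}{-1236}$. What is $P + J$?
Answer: $- \frac{42919}{51520188} \approx -0.00083305$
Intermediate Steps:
$J = - \frac{1}{1236} \approx -0.00080906$
$P = - \frac{1}{41683} \approx -2.3991 \cdot 10^{-5}$
$P + J = - \frac{1}{41683} - \frac{1}{1236} = - \frac{42919}{51520188}$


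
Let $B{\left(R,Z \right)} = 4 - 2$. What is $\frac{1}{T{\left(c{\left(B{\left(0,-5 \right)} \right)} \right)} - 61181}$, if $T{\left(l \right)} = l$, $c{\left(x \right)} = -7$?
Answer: $- \frac{1}{61188} \approx -1.6343 \cdot 10^{-5}$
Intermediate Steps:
$B{\left(R,Z \right)} = 2$
$\frac{1}{T{\left(c{\left(B{\left(0,-5 \right)} \right)} \right)} - 61181} = \frac{1}{-7 - 61181} = \frac{1}{-61188} = - \frac{1}{61188}$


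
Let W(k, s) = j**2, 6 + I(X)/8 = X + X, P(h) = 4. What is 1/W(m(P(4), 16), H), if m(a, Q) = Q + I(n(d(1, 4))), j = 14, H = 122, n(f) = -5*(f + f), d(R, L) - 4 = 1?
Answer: 1/196 ≈ 0.0051020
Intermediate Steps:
d(R, L) = 5 (d(R, L) = 4 + 1 = 5)
n(f) = -10*f
I(X) = -48 + 16*X (I(X) = -48 + 8*(X + X) = -48 + 8*(2*X) = -48 + 16*X)
m(a, Q) = -848 + Q (m(a, Q) = Q + (-48 + 16*(-10*5)) = Q + (-48 + 16*(-50)) = Q + (-48 - 800) = Q - 848 = -848 + Q)
W(k, s) = 196 (W(k, s) = 14**2 = 196)
1/W(m(P(4), 16), H) = 1/196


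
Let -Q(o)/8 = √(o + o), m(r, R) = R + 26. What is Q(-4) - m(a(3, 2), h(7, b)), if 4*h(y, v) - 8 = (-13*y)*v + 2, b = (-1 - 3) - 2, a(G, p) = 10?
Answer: -165 - 16*I*√2 ≈ -165.0 - 22.627*I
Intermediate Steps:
b = -6 (b = -4 - 2 = -6)
h(y, v) = 5/2 - 13*v*y/4 (h(y, v) = 2 + ((-13*y)*v + 2)/4 = 2 + (-13*v*y + 2)/4 = 2 + (2 - 13*v*y)/4 = 2 + (½ - 13*v*y/4) = 5/2 - 13*v*y/4)
m(r, R) = 26 + R
Q(o) = -8*√2*√o (Q(o) = -8*√(o + o) = -8*√2*√o)
Q(-4) - m(a(3, 2), h(7, b)) = -8*√2*√(-4) - (26 + (5/2 - 13/4*(-6)*7)) = -8*√2*2*I - (26 + (5/2 + 273/2)) = -16*I*√2 - (26 + 139) = -16*I*√2 - 1*165 = -16*I*√2 - 165 = -165 - 16*I*√2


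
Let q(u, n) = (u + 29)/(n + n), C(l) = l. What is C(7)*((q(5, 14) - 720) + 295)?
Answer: -5933/2 ≈ -2966.5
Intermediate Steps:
q(u, n) = (29 + u)/(2*n) (q(u, n) = (29 + u)/((2*n)) = (29 + u)*(1/(2*n)) = (29 + u)/(2*n))
C(7)*((q(5, 14) - 720) + 295) = 7*(((1/2)*(29 + 5)/14 - 720) + 295) = 7*(((1/2)*(1/14)*34 - 720) + 295) = 7*((17/14 - 720) + 295) = 7*(-10063/14 + 295) = 7*(-5933/14) = -5933/2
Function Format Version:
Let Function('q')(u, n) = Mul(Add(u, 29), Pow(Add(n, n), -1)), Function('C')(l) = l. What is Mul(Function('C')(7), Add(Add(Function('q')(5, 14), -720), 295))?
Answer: Rational(-5933, 2) ≈ -2966.5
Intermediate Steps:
Function('q')(u, n) = Mul(Rational(1, 2), Pow(n, -1), Add(29, u)) (Function('q')(u, n) = Mul(Add(29, u), Pow(Mul(2, n), -1)) = Mul(Add(29, u), Mul(Rational(1, 2), Pow(n, -1))) = Mul(Rational(1, 2), Pow(n, -1), Add(29, u)))
Mul(Function('C')(7), Add(Add(Function('q')(5, 14), -720), 295)) = Mul(7, Add(Add(Mul(Rational(1, 2), Pow(14, -1), Add(29, 5)), -720), 295)) = Mul(7, Add(Add(Mul(Rational(1, 2), Rational(1, 14), 34), -720), 295)) = Mul(7, Add(Add(Rational(17, 14), -720), 295)) = Mul(7, Add(Rational(-10063, 14), 295)) = Mul(7, Rational(-5933, 14)) = Rational(-5933, 2)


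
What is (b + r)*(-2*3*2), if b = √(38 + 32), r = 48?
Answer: -576 - 12*√70 ≈ -676.40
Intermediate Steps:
b = √70 ≈ 8.3666
(b + r)*(-2*3*2) = (√70 + 48)*(-2*3*2) = (48 + √70)*(-6*2) = (48 + √70)*(-12) = -576 - 12*√70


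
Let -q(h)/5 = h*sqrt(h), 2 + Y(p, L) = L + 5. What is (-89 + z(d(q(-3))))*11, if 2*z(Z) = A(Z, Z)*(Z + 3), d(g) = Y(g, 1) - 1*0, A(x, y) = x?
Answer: -825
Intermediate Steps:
Y(p, L) = 3 + L (Y(p, L) = -2 + (L + 5) = -2 + (5 + L) = 3 + L)
q(h) = -5*h**(3/2) (q(h) = -5*h*sqrt(h) = -5*h**(3/2))
d(g) = 4 (d(g) = (3 + 1) - 1*0 = 4 + 0 = 4)
z(Z) = Z*(3 + Z)/2 (z(Z) = (Z*(Z + 3))/2 = (Z*(3 + Z))/2 = Z*(3 + Z)/2)
(-89 + z(d(q(-3))))*11 = (-89 + (1/2)*4*(3 + 4))*11 = (-89 + (1/2)*4*7)*11 = (-89 + 14)*11 = -75*11 = -825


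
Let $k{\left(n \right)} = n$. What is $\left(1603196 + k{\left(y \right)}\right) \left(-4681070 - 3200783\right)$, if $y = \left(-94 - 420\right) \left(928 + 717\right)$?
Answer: $-5971812035098$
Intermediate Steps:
$y = -845530$ ($y = \left(-514\right) 1645 = -845530$)
$\left(1603196 + k{\left(y \right)}\right) \left(-4681070 - 3200783\right) = \left(1603196 - 845530\right) \left(-4681070 - 3200783\right) = 757666 \left(-7881853\right) = -5971812035098$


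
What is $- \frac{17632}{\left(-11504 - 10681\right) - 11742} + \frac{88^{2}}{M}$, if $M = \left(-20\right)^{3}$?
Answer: $- \frac{1901167}{4240875} \approx -0.4483$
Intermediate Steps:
$M = -8000$
$- \frac{17632}{\left(-11504 - 10681\right) - 11742} + \frac{88^{2}}{M} = - \frac{17632}{\left(-11504 - 10681\right) - 11742} + \frac{88^{2}}{-8000} = - \frac{17632}{-22185 - 11742} + 7744 \left(- \frac{1}{8000}\right) = - \frac{17632}{-33927} - \frac{121}{125} = \left(-17632\right) \left(- \frac{1}{33927}\right) - \frac{121}{125} = \frac{17632}{33927} - \frac{121}{125} = - \frac{1901167}{4240875}$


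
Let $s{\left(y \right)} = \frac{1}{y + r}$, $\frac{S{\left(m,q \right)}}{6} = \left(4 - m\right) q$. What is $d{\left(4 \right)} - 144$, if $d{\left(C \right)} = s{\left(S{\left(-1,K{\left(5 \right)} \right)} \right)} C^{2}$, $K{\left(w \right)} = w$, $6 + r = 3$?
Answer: $- \frac{21152}{147} \approx -143.89$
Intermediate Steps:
$r = -3$ ($r = -6 + 3 = -3$)
$S{\left(m,q \right)} = 6 q \left(4 - m\right)$ ($S{\left(m,q \right)} = 6 \left(4 - m\right) q = 6 q \left(4 - m\right)$)
$s{\left(y \right)} = \frac{1}{-3 + y}$ ($s{\left(y \right)} = \frac{1}{y - 3} = \frac{1}{-3 + y}$)
$d{\left(C \right)} = \frac{C^{2}}{147}$ ($d{\left(C \right)} = \frac{C^{2}}{-3 + 6 \cdot 5 \left(4 - -1\right)} = \frac{C^{2}}{-3 + 6 \cdot 5 \left(4 + 1\right)} = \frac{C^{2}}{-3 + 6 \cdot 5 \cdot 5} = \frac{C^{2}}{-3 + 150} = \frac{C^{2}}{147}$)
$d{\left(4 \right)} - 144 = \frac{4^{2}}{147} - 144 = \frac{1}{147} \cdot 16 - 144 = \frac{16}{147} - 144 = - \frac{21152}{147}$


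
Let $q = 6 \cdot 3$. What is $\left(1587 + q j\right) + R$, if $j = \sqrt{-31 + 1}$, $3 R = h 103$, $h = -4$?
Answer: $\frac{4349}{3} + 18 i \sqrt{30} \approx 1449.7 + 98.59 i$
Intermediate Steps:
$R = - \frac{412}{3}$ ($R = \frac{\left(-4\right) 103}{3} = \frac{1}{3} \left(-412\right) = - \frac{412}{3} \approx -137.33$)
$q = 18$
$j = i \sqrt{30}$ ($j = \sqrt{-30} = i \sqrt{30} \approx 5.4772 i$)
$\left(1587 + q j\right) + R = \left(1587 + 18 i \sqrt{30}\right) - \frac{412}{3} = \frac{4349}{3} + 18 i \sqrt{30}$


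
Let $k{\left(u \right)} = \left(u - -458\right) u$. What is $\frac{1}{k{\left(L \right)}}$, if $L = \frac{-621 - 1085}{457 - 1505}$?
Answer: $\frac{274576}{205440785} \approx 0.0013365$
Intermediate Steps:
$L = \frac{853}{524}$ ($L = - \frac{1706}{-1048} = \left(-1706\right) \left(- \frac{1}{1048}\right) = \frac{853}{524} \approx 1.6279$)
$k{\left(u \right)} = u \left(458 + u\right)$ ($k{\left(u \right)} = \left(u + 458\right) u = \left(458 + u\right) u = u \left(458 + u\right)$)
$\frac{1}{k{\left(L \right)}} = \frac{1}{\frac{853}{524} \left(458 + \frac{853}{524}\right)} = \frac{1}{\frac{853}{524} \cdot \frac{240845}{524}} = \frac{1}{\frac{205440785}{274576}} = \frac{274576}{205440785}$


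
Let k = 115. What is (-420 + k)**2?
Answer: 93025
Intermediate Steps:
(-420 + k)**2 = (-420 + 115)**2 = (-305)**2 = 93025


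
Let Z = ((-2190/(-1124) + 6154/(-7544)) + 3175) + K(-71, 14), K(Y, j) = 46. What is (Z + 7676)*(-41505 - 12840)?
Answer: -627754286438265/1059932 ≈ -5.9226e+8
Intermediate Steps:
Z = 3415241505/1059932 (Z = ((-2190/(-1124) + 6154/(-7544)) + 3175) + 46 = ((-2190*(-1/1124) + 6154*(-1/7544)) + 3175) + 46 = ((1095/562 - 3077/3772) + 3175) + 46 = (1200533/1059932 + 3175) + 46 = 3366484633/1059932 + 46 = 3415241505/1059932 ≈ 3222.1)
(Z + 7676)*(-41505 - 12840) = (3415241505/1059932 + 7676)*(-41505 - 12840) = (11551279537/1059932)*(-54345) = -627754286438265/1059932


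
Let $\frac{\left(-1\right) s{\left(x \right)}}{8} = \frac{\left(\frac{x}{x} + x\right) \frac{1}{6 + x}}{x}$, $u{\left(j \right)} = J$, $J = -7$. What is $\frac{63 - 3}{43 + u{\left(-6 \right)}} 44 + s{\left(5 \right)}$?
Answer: $\frac{11956}{165} \approx 72.461$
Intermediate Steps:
$u{\left(j \right)} = -7$
$s{\left(x \right)} = - \frac{8 \left(1 + x\right)}{x \left(6 + x\right)}$ ($s{\left(x \right)} = - 8 \frac{\left(\frac{x}{x} + x\right) \frac{1}{6 + x}}{x} = - 8 \frac{\left(1 + x\right) \frac{1}{6 + x}}{x} = - 8 \frac{\frac{1}{6 + x} \left(1 + x\right)}{x} = - 8 \frac{1 + x}{x \left(6 + x\right)} = - \frac{8 \left(1 + x\right)}{x \left(6 + x\right)}$)
$\frac{63 - 3}{43 + u{\left(-6 \right)}} 44 + s{\left(5 \right)} = \frac{63 - 3}{43 - 7} \cdot 44 + \frac{8 \left(-1 - 5\right)}{5 \left(6 + 5\right)} = \frac{60}{36} \cdot 44 + 8 \cdot \frac{1}{5} \cdot \frac{1}{11} \left(-1 - 5\right) = 60 \cdot \frac{1}{36} \cdot 44 + 8 \cdot \frac{1}{5} \cdot \frac{1}{11} \left(-6\right) = \frac{5}{3} \cdot 44 - \frac{48}{55} = \frac{220}{3} - \frac{48}{55} = \frac{11956}{165}$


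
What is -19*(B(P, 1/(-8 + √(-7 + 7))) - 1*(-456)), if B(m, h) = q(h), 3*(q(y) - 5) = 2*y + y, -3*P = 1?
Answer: -70053/8 ≈ -8756.6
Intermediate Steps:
P = -⅓ (P = -⅓*1 = -⅓ ≈ -0.33333)
q(y) = 5 + y (q(y) = 5 + (2*y + y)/3 = 5 + (3*y)/3 = 5 + y)
B(m, h) = 5 + h
-19*(B(P, 1/(-8 + √(-7 + 7))) - 1*(-456)) = -19*((5 + 1/(-8 + √(-7 + 7))) - 1*(-456)) = -19*((5 + 1/(-8 + √0)) + 456) = -19*((5 + 1/(-8 + 0)) + 456) = -19*((5 + 1/(-8)) + 456) = -19*((5 - ⅛) + 456) = -19*(39/8 + 456) = -19*3687/8 = -70053/8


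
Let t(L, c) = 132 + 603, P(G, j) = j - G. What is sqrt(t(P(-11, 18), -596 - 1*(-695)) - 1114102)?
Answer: I*sqrt(1113367) ≈ 1055.2*I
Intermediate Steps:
t(L, c) = 735
sqrt(t(P(-11, 18), -596 - 1*(-695)) - 1114102) = sqrt(735 - 1114102) = sqrt(-1113367) = I*sqrt(1113367)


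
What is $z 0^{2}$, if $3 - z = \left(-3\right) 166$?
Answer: $0$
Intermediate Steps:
$z = 501$ ($z = 3 - \left(-3\right) 166 = 3 - -498 = 3 + 498 = 501$)
$z 0^{2} = 501 \cdot 0^{2} = 501 \cdot 0 = 0$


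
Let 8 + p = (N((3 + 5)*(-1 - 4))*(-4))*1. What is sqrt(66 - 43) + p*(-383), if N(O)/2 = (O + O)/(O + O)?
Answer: 6128 + sqrt(23) ≈ 6132.8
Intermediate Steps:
N(O) = 2 (N(O) = 2*((O + O)/(O + O)) = 2*((2*O)/((2*O))) = 2*((2*O)*(1/(2*O))) = 2*1 = 2)
p = -16 (p = -8 + (2*(-4))*1 = -8 - 8*1 = -8 - 8 = -16)
sqrt(66 - 43) + p*(-383) = sqrt(66 - 43) - 16*(-383) = sqrt(23) + 6128 = 6128 + sqrt(23)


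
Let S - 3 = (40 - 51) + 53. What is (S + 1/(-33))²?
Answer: 2202256/1089 ≈ 2022.3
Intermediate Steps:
S = 45 (S = 3 + ((40 - 51) + 53) = 3 + (-11 + 53) = 3 + 42 = 45)
(S + 1/(-33))² = (45 + 1/(-33))² = (45 - 1/33)² = (1484/33)² = 2202256/1089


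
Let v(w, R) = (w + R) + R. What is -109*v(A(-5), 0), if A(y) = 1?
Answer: -109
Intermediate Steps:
v(w, R) = w + 2*R (v(w, R) = (R + w) + R = w + 2*R)
-109*v(A(-5), 0) = -109*(1 + 2*0) = -109*(1 + 0) = -109*1 = -109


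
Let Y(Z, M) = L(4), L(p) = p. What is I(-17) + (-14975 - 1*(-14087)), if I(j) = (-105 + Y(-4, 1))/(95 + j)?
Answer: -69365/78 ≈ -889.29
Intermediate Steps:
Y(Z, M) = 4
I(j) = -101/(95 + j) (I(j) = (-105 + 4)/(95 + j) = -101/(95 + j))
I(-17) + (-14975 - 1*(-14087)) = -101/(95 - 17) + (-14975 - 1*(-14087)) = -101/78 + (-14975 + 14087) = -101*1/78 - 888 = -101/78 - 888 = -69365/78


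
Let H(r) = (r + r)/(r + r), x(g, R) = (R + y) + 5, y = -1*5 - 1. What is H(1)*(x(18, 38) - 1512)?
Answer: -1475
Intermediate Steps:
y = -6 (y = -5 - 1 = -6)
x(g, R) = -1 + R (x(g, R) = (R - 6) + 5 = (-6 + R) + 5 = -1 + R)
H(r) = 1 (H(r) = (2*r)/((2*r)) = (2*r)*(1/(2*r)) = 1)
H(1)*(x(18, 38) - 1512) = 1*((-1 + 38) - 1512) = 1*(37 - 1512) = 1*(-1475) = -1475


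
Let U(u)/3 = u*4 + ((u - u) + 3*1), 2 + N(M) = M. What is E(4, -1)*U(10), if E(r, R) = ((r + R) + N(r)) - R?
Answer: 774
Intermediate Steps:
N(M) = -2 + M
E(r, R) = -2 + 2*r (E(r, R) = ((r + R) + (-2 + r)) - R = ((R + r) + (-2 + r)) - R = (-2 + R + 2*r) - R = -2 + 2*r)
U(u) = 9 + 12*u (U(u) = 3*(u*4 + ((u - u) + 3*1)) = 3*(4*u + (0 + 3)) = 3*(4*u + 3) = 3*(3 + 4*u) = 9 + 12*u)
E(4, -1)*U(10) = (-2 + 2*4)*(9 + 12*10) = (-2 + 8)*(9 + 120) = 6*129 = 774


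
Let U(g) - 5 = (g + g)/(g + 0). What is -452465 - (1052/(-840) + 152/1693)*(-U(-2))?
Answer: -22981110689/50790 ≈ -4.5247e+5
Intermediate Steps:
U(g) = 7 (U(g) = 5 + (g + g)/(g + 0) = 5 + (2*g)/g = 5 + 2 = 7)
-452465 - (1052/(-840) + 152/1693)*(-U(-2)) = -452465 - (1052/(-840) + 152/1693)*(-1*7) = -452465 - (1052*(-1/840) + 152*(1/1693))*(-7) = -452465 - (-263/210 + 152/1693)*(-7) = -452465 - (-413339)*(-7)/355530 = -452465 - 1*413339/50790 = -452465 - 413339/50790 = -22981110689/50790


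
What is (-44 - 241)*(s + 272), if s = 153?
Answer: -121125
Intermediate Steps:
(-44 - 241)*(s + 272) = (-44 - 241)*(153 + 272) = -285*425 = -121125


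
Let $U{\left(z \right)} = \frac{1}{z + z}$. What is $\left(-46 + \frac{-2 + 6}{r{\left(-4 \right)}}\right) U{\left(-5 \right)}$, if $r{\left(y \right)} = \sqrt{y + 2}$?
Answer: $\frac{23}{5} + \frac{i \sqrt{2}}{5} \approx 4.6 + 0.28284 i$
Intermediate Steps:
$U{\left(z \right)} = \frac{1}{2 z}$
$r{\left(y \right)} = \sqrt{2 + y}$
$\left(-46 + \frac{-2 + 6}{r{\left(-4 \right)}}\right) U{\left(-5 \right)} = \left(-46 + \frac{-2 + 6}{\sqrt{2 - 4}}\right) \frac{1}{2 \left(-5\right)} = \left(-46 + \frac{4}{\sqrt{-2}}\right) \frac{1}{2} \left(- \frac{1}{5}\right) = \left(-46 + \frac{4}{i \sqrt{2}}\right) \left(- \frac{1}{10}\right) = \left(-46 + 4 \left(- \frac{i \sqrt{2}}{2}\right)\right) \left(- \frac{1}{10}\right) = \left(-46 - 2 i \sqrt{2}\right) \left(- \frac{1}{10}\right) = \frac{23}{5} + \frac{i \sqrt{2}}{5}$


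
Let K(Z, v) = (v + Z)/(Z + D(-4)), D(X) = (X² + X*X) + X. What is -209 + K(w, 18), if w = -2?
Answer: -2709/13 ≈ -208.38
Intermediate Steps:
D(X) = X + 2*X² (D(X) = (X² + X²) + X = 2*X² + X = X + 2*X²)
K(Z, v) = (Z + v)/(28 + Z) (K(Z, v) = (v + Z)/(Z - 4*(1 + 2*(-4))) = (Z + v)/(Z - 4*(1 - 8)) = (Z + v)/(Z - 4*(-7)) = (Z + v)/(Z + 28) = (Z + v)/(28 + Z))
-209 + K(w, 18) = -209 + (-2 + 18)/(28 - 2) = -209 + 16/26 = -209 + (1/26)*16 = -209 + 8/13 = -2709/13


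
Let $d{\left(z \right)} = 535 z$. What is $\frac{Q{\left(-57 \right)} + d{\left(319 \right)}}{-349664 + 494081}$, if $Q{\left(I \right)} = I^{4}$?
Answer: $\frac{10726666}{144417} \approx 74.276$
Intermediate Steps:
$\frac{Q{\left(-57 \right)} + d{\left(319 \right)}}{-349664 + 494081} = \frac{\left(-57\right)^{4} + 535 \cdot 319}{-349664 + 494081} = \frac{10556001 + 170665}{144417} = 10726666 \cdot \frac{1}{144417} = \frac{10726666}{144417}$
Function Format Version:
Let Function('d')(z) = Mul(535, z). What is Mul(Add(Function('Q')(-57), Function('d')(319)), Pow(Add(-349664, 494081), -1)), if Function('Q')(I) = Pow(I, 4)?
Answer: Rational(10726666, 144417) ≈ 74.276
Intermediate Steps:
Mul(Add(Function('Q')(-57), Function('d')(319)), Pow(Add(-349664, 494081), -1)) = Mul(Add(Pow(-57, 4), Mul(535, 319)), Pow(Add(-349664, 494081), -1)) = Mul(Add(10556001, 170665), Pow(144417, -1)) = Mul(10726666, Rational(1, 144417)) = Rational(10726666, 144417)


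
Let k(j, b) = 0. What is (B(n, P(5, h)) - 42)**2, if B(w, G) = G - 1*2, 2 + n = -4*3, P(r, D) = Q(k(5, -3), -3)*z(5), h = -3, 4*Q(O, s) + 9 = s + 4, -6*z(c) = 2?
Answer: 16900/9 ≈ 1877.8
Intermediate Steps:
z(c) = -1/3 (z(c) = -1/6*2 = -1/3)
Q(O, s) = -5/4 + s/4 (Q(O, s) = -9/4 + (s + 4)/4 = -9/4 + (4 + s)/4 = -9/4 + (1 + s/4) = -5/4 + s/4)
P(r, D) = 2/3 (P(r, D) = (-5/4 + (1/4)*(-3))*(-1/3) = (-5/4 - 3/4)*(-1/3) = -2*(-1/3) = 2/3)
n = -14 (n = -2 - 4*3 = -2 - 12 = -14)
B(w, G) = -2 + G (B(w, G) = G - 2 = -2 + G)
(B(n, P(5, h)) - 42)**2 = ((-2 + 2/3) - 42)**2 = (-4/3 - 42)**2 = (-130/3)**2 = 16900/9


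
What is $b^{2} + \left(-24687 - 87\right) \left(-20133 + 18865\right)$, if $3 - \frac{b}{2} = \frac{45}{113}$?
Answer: $\frac{401118458952}{12769} \approx 3.1413 \cdot 10^{7}$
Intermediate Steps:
$b = \frac{588}{113}$ ($b = 6 - 2 \cdot \frac{45}{113} = 6 - 2 \cdot 45 \cdot \frac{1}{113} = 6 - \frac{90}{113} = \frac{588}{113} \approx 5.2035$)
$b^{2} + \left(-24687 - 87\right) \left(-20133 + 18865\right) = \left(\frac{588}{113}\right)^{2} + \left(-24687 - 87\right) \left(-20133 + 18865\right) = \frac{345744}{12769} - -31413432 = \frac{345744}{12769} + 31413432 = \frac{401118458952}{12769}$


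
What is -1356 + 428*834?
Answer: 355596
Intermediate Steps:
-1356 + 428*834 = -1356 + 356952 = 355596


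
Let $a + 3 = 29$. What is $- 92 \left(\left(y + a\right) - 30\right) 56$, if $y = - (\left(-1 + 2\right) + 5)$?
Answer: $51520$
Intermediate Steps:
$y = -6$ ($y = - (1 + 5) = \left(-1\right) 6 = -6$)
$a = 26$ ($a = -3 + 29 = 26$)
$- 92 \left(\left(y + a\right) - 30\right) 56 = - 92 \left(\left(-6 + 26\right) - 30\right) 56 = - 92 \left(20 - 30\right) 56 = \left(-92\right) \left(-10\right) 56 = 920 \cdot 56 = 51520$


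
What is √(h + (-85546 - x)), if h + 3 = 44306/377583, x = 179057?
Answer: 4*I*√2357785963510521/377583 ≈ 514.4*I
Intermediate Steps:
h = -1088443/377583 (h = -3 + 44306/377583 = -1088443/377583 ≈ -2.8827)
√(h + (-85546 - x)) = √(-1088443/377583 + (-85546 - 1*179057)) = √(-1088443/377583 + (-85546 - 179057)) = √(-1088443/377583 - 264603) = √(-99910682992/377583) = 4*I*√2357785963510521/377583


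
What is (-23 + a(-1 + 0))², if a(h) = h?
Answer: 576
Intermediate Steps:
(-23 + a(-1 + 0))² = (-23 + (-1 + 0))² = (-23 - 1)² = (-24)² = 576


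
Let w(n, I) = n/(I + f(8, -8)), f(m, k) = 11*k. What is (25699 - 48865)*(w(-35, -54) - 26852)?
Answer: 44165388267/71 ≈ 6.2205e+8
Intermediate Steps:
w(n, I) = n/(-88 + I) (w(n, I) = n/(I + 11*(-8)) = n/(I - 88) = n/(-88 + I))
(25699 - 48865)*(w(-35, -54) - 26852) = (25699 - 48865)*(-35/(-88 - 54) - 26852) = -23166*(-35/(-142) - 26852) = -23166*(-35*(-1/142) - 26852) = -23166*(35/142 - 26852) = -23166*(-3812949/142) = 44165388267/71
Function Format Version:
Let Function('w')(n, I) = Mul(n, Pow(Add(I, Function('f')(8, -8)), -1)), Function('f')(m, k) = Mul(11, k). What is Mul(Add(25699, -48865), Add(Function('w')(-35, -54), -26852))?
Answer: Rational(44165388267, 71) ≈ 6.2205e+8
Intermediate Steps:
Function('w')(n, I) = Mul(n, Pow(Add(-88, I), -1)) (Function('w')(n, I) = Mul(n, Pow(Add(I, Mul(11, -8)), -1)) = Mul(n, Pow(Add(I, -88), -1)) = Mul(n, Pow(Add(-88, I), -1)))
Mul(Add(25699, -48865), Add(Function('w')(-35, -54), -26852)) = Mul(Add(25699, -48865), Add(Mul(-35, Pow(Add(-88, -54), -1)), -26852)) = Mul(-23166, Add(Mul(-35, Pow(-142, -1)), -26852)) = Mul(-23166, Add(Mul(-35, Rational(-1, 142)), -26852)) = Mul(-23166, Add(Rational(35, 142), -26852)) = Mul(-23166, Rational(-3812949, 142)) = Rational(44165388267, 71)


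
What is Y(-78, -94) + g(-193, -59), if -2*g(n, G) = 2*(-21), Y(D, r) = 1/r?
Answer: 1973/94 ≈ 20.989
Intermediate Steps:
g(n, G) = 21 (g(n, G) = -(-21) = -½*(-42) = 21)
Y(-78, -94) + g(-193, -59) = 1/(-94) + 21 = -1/94 + 21 = 1973/94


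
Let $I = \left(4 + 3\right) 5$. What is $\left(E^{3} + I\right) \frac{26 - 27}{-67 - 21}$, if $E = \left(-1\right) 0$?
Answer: $\frac{35}{88} \approx 0.39773$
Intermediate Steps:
$E = 0$
$I = 35$ ($I = 7 \cdot 5 = 35$)
$\left(E^{3} + I\right) \frac{26 - 27}{-67 - 21} = \left(0^{3} + 35\right) \frac{26 - 27}{-67 - 21} = \left(0 + 35\right) \left(- \frac{1}{-88}\right) = 35 \left(\left(-1\right) \left(- \frac{1}{88}\right)\right) = 35 \cdot \frac{1}{88} = \frac{35}{88}$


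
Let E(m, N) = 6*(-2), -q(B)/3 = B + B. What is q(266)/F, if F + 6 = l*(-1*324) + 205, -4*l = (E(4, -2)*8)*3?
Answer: 1596/23129 ≈ 0.069004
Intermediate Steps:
q(B) = -6*B (q(B) = -3*(B + B) = -6*B)
E(m, N) = -12
l = 72 (l = -(-12*8)*3/4 = -(-24)*3 = -¼*(-288) = 72)
F = -23129 (F = -6 + (72*(-1*324) + 205) = -6 + (72*(-324) + 205) = -6 + (-23328 + 205) = -6 - 23123 = -23129)
q(266)/F = -6*266/(-23129) = -1596*(-1/23129) = 1596/23129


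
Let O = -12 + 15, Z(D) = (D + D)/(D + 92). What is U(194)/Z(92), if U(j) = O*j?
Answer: 582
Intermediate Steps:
Z(D) = 2*D/(92 + D) (Z(D) = (2*D)/(92 + D) = 2*D/(92 + D))
O = 3
U(j) = 3*j
U(194)/Z(92) = (3*194)/((2*92/(92 + 92))) = 582/((2*92/184)) = 582/((2*92*(1/184))) = 582/1 = 582*1 = 582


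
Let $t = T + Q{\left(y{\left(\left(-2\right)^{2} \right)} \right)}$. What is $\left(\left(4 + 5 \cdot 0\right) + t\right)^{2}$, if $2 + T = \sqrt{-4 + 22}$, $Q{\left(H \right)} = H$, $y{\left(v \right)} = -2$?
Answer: $18$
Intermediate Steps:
$T = -2 + 3 \sqrt{2}$ ($T = -2 + \sqrt{-4 + 22} = -2 + \sqrt{18} = -2 + 3 \sqrt{2} \approx 2.2426$)
$t = -4 + 3 \sqrt{2}$ ($t = \left(-2 + 3 \sqrt{2}\right) - 2 = -4 + 3 \sqrt{2} \approx 0.24264$)
$\left(\left(4 + 5 \cdot 0\right) + t\right)^{2} = \left(\left(4 + 5 \cdot 0\right) - \left(4 - 3 \sqrt{2}\right)\right)^{2} = \left(\left(4 + 0\right) - \left(4 - 3 \sqrt{2}\right)\right)^{2} = \left(4 - \left(4 - 3 \sqrt{2}\right)\right)^{2} = \left(3 \sqrt{2}\right)^{2} = 18$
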